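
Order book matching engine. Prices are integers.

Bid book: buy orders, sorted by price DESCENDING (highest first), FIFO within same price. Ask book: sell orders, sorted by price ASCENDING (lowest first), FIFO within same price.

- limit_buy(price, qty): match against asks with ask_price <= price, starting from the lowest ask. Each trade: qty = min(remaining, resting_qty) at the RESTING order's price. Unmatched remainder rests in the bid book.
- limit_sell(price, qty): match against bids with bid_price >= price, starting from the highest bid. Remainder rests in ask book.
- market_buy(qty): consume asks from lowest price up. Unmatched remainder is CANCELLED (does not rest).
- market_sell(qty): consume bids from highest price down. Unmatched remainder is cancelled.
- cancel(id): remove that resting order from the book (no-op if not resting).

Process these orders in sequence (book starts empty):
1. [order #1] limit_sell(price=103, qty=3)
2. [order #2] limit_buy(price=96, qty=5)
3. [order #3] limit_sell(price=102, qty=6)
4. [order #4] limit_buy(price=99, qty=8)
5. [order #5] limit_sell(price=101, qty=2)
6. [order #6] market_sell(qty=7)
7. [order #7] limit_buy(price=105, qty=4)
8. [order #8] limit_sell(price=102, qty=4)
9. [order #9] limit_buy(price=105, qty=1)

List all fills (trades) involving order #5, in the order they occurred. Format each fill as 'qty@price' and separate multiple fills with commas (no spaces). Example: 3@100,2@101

After op 1 [order #1] limit_sell(price=103, qty=3): fills=none; bids=[-] asks=[#1:3@103]
After op 2 [order #2] limit_buy(price=96, qty=5): fills=none; bids=[#2:5@96] asks=[#1:3@103]
After op 3 [order #3] limit_sell(price=102, qty=6): fills=none; bids=[#2:5@96] asks=[#3:6@102 #1:3@103]
After op 4 [order #4] limit_buy(price=99, qty=8): fills=none; bids=[#4:8@99 #2:5@96] asks=[#3:6@102 #1:3@103]
After op 5 [order #5] limit_sell(price=101, qty=2): fills=none; bids=[#4:8@99 #2:5@96] asks=[#5:2@101 #3:6@102 #1:3@103]
After op 6 [order #6] market_sell(qty=7): fills=#4x#6:7@99; bids=[#4:1@99 #2:5@96] asks=[#5:2@101 #3:6@102 #1:3@103]
After op 7 [order #7] limit_buy(price=105, qty=4): fills=#7x#5:2@101 #7x#3:2@102; bids=[#4:1@99 #2:5@96] asks=[#3:4@102 #1:3@103]
After op 8 [order #8] limit_sell(price=102, qty=4): fills=none; bids=[#4:1@99 #2:5@96] asks=[#3:4@102 #8:4@102 #1:3@103]
After op 9 [order #9] limit_buy(price=105, qty=1): fills=#9x#3:1@102; bids=[#4:1@99 #2:5@96] asks=[#3:3@102 #8:4@102 #1:3@103]

Answer: 2@101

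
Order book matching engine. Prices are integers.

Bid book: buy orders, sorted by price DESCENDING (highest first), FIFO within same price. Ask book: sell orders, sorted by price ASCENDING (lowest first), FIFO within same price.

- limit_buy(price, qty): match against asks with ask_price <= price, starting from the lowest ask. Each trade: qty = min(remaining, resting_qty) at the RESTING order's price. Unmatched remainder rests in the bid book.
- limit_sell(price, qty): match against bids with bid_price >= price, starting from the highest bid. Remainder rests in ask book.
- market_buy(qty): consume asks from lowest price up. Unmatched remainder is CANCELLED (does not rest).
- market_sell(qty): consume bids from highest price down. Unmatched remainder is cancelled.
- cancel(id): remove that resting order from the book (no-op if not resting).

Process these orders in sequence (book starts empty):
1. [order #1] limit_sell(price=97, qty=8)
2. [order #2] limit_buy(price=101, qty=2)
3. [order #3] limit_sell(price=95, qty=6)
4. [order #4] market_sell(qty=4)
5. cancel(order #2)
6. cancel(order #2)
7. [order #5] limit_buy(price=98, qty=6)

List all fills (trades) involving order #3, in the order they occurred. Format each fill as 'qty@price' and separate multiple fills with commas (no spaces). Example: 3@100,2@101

After op 1 [order #1] limit_sell(price=97, qty=8): fills=none; bids=[-] asks=[#1:8@97]
After op 2 [order #2] limit_buy(price=101, qty=2): fills=#2x#1:2@97; bids=[-] asks=[#1:6@97]
After op 3 [order #3] limit_sell(price=95, qty=6): fills=none; bids=[-] asks=[#3:6@95 #1:6@97]
After op 4 [order #4] market_sell(qty=4): fills=none; bids=[-] asks=[#3:6@95 #1:6@97]
After op 5 cancel(order #2): fills=none; bids=[-] asks=[#3:6@95 #1:6@97]
After op 6 cancel(order #2): fills=none; bids=[-] asks=[#3:6@95 #1:6@97]
After op 7 [order #5] limit_buy(price=98, qty=6): fills=#5x#3:6@95; bids=[-] asks=[#1:6@97]

Answer: 6@95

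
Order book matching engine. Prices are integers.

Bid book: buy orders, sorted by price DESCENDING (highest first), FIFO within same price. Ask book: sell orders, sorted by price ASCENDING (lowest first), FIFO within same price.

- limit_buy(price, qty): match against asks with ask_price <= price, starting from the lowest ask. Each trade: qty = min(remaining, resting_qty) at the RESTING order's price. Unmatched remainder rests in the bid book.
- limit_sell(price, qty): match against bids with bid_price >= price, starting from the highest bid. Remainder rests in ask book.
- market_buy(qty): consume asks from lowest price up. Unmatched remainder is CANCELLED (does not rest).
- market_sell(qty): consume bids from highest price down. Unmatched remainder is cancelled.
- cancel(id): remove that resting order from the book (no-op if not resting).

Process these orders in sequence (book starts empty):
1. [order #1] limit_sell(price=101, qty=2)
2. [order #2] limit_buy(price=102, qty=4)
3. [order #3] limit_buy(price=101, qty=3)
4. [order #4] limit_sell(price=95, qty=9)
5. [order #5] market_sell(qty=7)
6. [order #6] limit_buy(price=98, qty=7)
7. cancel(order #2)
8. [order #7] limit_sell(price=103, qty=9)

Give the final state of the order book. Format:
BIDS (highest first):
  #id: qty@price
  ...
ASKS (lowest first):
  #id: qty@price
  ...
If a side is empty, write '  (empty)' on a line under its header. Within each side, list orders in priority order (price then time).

After op 1 [order #1] limit_sell(price=101, qty=2): fills=none; bids=[-] asks=[#1:2@101]
After op 2 [order #2] limit_buy(price=102, qty=4): fills=#2x#1:2@101; bids=[#2:2@102] asks=[-]
After op 3 [order #3] limit_buy(price=101, qty=3): fills=none; bids=[#2:2@102 #3:3@101] asks=[-]
After op 4 [order #4] limit_sell(price=95, qty=9): fills=#2x#4:2@102 #3x#4:3@101; bids=[-] asks=[#4:4@95]
After op 5 [order #5] market_sell(qty=7): fills=none; bids=[-] asks=[#4:4@95]
After op 6 [order #6] limit_buy(price=98, qty=7): fills=#6x#4:4@95; bids=[#6:3@98] asks=[-]
After op 7 cancel(order #2): fills=none; bids=[#6:3@98] asks=[-]
After op 8 [order #7] limit_sell(price=103, qty=9): fills=none; bids=[#6:3@98] asks=[#7:9@103]

Answer: BIDS (highest first):
  #6: 3@98
ASKS (lowest first):
  #7: 9@103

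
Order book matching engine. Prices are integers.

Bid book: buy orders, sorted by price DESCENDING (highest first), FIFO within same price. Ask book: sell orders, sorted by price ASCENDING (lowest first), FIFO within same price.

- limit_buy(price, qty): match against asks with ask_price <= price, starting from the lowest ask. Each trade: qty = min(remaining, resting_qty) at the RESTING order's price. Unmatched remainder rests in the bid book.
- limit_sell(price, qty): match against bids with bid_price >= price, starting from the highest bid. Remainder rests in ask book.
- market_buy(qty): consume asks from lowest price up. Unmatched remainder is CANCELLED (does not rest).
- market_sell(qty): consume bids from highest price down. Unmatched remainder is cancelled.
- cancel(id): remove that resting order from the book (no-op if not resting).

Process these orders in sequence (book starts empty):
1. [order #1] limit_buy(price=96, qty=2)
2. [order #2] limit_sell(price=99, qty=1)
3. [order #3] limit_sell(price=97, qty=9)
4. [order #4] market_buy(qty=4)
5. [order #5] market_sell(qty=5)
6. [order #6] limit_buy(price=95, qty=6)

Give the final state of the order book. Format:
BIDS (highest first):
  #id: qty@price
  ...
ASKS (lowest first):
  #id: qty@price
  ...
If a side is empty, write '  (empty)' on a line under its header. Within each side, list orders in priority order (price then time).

After op 1 [order #1] limit_buy(price=96, qty=2): fills=none; bids=[#1:2@96] asks=[-]
After op 2 [order #2] limit_sell(price=99, qty=1): fills=none; bids=[#1:2@96] asks=[#2:1@99]
After op 3 [order #3] limit_sell(price=97, qty=9): fills=none; bids=[#1:2@96] asks=[#3:9@97 #2:1@99]
After op 4 [order #4] market_buy(qty=4): fills=#4x#3:4@97; bids=[#1:2@96] asks=[#3:5@97 #2:1@99]
After op 5 [order #5] market_sell(qty=5): fills=#1x#5:2@96; bids=[-] asks=[#3:5@97 #2:1@99]
After op 6 [order #6] limit_buy(price=95, qty=6): fills=none; bids=[#6:6@95] asks=[#3:5@97 #2:1@99]

Answer: BIDS (highest first):
  #6: 6@95
ASKS (lowest first):
  #3: 5@97
  #2: 1@99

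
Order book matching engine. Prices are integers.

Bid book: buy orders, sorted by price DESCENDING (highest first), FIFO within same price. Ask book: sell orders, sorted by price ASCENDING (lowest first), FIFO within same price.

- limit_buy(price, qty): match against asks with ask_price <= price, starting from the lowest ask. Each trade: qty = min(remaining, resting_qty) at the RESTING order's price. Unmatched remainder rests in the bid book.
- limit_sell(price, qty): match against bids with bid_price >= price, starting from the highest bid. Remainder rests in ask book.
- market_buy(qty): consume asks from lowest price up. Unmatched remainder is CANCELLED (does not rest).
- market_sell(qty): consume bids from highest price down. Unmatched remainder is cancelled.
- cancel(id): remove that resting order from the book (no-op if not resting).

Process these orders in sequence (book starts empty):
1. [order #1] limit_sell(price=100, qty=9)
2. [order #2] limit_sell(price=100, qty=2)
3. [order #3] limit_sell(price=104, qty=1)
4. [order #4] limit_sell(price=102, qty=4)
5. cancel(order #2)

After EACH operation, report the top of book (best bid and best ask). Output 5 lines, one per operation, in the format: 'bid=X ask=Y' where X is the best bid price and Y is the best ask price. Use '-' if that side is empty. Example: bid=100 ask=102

Answer: bid=- ask=100
bid=- ask=100
bid=- ask=100
bid=- ask=100
bid=- ask=100

Derivation:
After op 1 [order #1] limit_sell(price=100, qty=9): fills=none; bids=[-] asks=[#1:9@100]
After op 2 [order #2] limit_sell(price=100, qty=2): fills=none; bids=[-] asks=[#1:9@100 #2:2@100]
After op 3 [order #3] limit_sell(price=104, qty=1): fills=none; bids=[-] asks=[#1:9@100 #2:2@100 #3:1@104]
After op 4 [order #4] limit_sell(price=102, qty=4): fills=none; bids=[-] asks=[#1:9@100 #2:2@100 #4:4@102 #3:1@104]
After op 5 cancel(order #2): fills=none; bids=[-] asks=[#1:9@100 #4:4@102 #3:1@104]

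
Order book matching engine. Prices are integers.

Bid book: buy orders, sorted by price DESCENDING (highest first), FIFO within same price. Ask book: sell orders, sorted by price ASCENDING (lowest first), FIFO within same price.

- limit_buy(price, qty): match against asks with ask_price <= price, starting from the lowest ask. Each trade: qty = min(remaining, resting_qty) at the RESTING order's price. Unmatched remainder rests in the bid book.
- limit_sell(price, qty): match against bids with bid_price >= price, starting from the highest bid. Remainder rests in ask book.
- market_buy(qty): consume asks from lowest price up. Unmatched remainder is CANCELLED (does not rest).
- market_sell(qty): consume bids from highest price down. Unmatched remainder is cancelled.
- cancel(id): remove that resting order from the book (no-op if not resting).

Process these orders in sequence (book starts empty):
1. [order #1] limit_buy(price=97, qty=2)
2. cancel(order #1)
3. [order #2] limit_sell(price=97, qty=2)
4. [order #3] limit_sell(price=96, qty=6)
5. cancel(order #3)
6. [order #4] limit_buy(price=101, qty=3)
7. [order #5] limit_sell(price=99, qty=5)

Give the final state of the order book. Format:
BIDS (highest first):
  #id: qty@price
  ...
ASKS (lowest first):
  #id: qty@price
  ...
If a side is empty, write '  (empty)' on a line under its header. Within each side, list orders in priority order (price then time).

After op 1 [order #1] limit_buy(price=97, qty=2): fills=none; bids=[#1:2@97] asks=[-]
After op 2 cancel(order #1): fills=none; bids=[-] asks=[-]
After op 3 [order #2] limit_sell(price=97, qty=2): fills=none; bids=[-] asks=[#2:2@97]
After op 4 [order #3] limit_sell(price=96, qty=6): fills=none; bids=[-] asks=[#3:6@96 #2:2@97]
After op 5 cancel(order #3): fills=none; bids=[-] asks=[#2:2@97]
After op 6 [order #4] limit_buy(price=101, qty=3): fills=#4x#2:2@97; bids=[#4:1@101] asks=[-]
After op 7 [order #5] limit_sell(price=99, qty=5): fills=#4x#5:1@101; bids=[-] asks=[#5:4@99]

Answer: BIDS (highest first):
  (empty)
ASKS (lowest first):
  #5: 4@99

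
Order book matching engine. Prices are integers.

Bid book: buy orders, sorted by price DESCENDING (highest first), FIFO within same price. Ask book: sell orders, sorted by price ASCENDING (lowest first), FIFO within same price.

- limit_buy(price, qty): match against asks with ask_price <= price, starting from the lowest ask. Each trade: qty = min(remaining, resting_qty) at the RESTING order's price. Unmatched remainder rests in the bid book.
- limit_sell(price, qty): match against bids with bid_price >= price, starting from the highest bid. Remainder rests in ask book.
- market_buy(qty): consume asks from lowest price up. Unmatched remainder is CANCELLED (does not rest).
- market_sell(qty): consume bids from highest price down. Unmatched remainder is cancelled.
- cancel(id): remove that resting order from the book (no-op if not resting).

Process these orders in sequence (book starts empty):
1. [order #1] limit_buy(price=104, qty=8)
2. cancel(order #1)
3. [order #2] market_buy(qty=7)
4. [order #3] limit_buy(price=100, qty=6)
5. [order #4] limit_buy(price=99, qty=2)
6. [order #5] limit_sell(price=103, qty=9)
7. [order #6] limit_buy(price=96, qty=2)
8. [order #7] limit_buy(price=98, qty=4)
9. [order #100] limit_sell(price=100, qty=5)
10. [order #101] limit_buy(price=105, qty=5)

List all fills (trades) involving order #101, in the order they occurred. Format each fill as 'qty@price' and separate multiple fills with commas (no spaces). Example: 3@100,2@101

Answer: 5@103

Derivation:
After op 1 [order #1] limit_buy(price=104, qty=8): fills=none; bids=[#1:8@104] asks=[-]
After op 2 cancel(order #1): fills=none; bids=[-] asks=[-]
After op 3 [order #2] market_buy(qty=7): fills=none; bids=[-] asks=[-]
After op 4 [order #3] limit_buy(price=100, qty=6): fills=none; bids=[#3:6@100] asks=[-]
After op 5 [order #4] limit_buy(price=99, qty=2): fills=none; bids=[#3:6@100 #4:2@99] asks=[-]
After op 6 [order #5] limit_sell(price=103, qty=9): fills=none; bids=[#3:6@100 #4:2@99] asks=[#5:9@103]
After op 7 [order #6] limit_buy(price=96, qty=2): fills=none; bids=[#3:6@100 #4:2@99 #6:2@96] asks=[#5:9@103]
After op 8 [order #7] limit_buy(price=98, qty=4): fills=none; bids=[#3:6@100 #4:2@99 #7:4@98 #6:2@96] asks=[#5:9@103]
After op 9 [order #100] limit_sell(price=100, qty=5): fills=#3x#100:5@100; bids=[#3:1@100 #4:2@99 #7:4@98 #6:2@96] asks=[#5:9@103]
After op 10 [order #101] limit_buy(price=105, qty=5): fills=#101x#5:5@103; bids=[#3:1@100 #4:2@99 #7:4@98 #6:2@96] asks=[#5:4@103]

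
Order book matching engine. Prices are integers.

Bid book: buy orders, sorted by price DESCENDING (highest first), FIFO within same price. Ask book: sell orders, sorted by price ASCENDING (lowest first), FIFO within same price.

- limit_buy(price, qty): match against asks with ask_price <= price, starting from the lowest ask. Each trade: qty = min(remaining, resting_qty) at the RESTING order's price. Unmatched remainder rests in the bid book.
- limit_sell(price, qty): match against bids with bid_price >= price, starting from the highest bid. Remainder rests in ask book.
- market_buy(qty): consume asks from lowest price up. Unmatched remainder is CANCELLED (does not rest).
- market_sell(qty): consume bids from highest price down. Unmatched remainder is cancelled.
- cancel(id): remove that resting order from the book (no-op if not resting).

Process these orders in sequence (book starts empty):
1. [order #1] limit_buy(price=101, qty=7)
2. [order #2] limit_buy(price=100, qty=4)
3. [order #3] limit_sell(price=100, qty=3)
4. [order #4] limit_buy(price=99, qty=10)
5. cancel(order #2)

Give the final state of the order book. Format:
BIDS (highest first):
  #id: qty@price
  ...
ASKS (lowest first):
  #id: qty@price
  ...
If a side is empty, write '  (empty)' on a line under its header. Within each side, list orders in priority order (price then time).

After op 1 [order #1] limit_buy(price=101, qty=7): fills=none; bids=[#1:7@101] asks=[-]
After op 2 [order #2] limit_buy(price=100, qty=4): fills=none; bids=[#1:7@101 #2:4@100] asks=[-]
After op 3 [order #3] limit_sell(price=100, qty=3): fills=#1x#3:3@101; bids=[#1:4@101 #2:4@100] asks=[-]
After op 4 [order #4] limit_buy(price=99, qty=10): fills=none; bids=[#1:4@101 #2:4@100 #4:10@99] asks=[-]
After op 5 cancel(order #2): fills=none; bids=[#1:4@101 #4:10@99] asks=[-]

Answer: BIDS (highest first):
  #1: 4@101
  #4: 10@99
ASKS (lowest first):
  (empty)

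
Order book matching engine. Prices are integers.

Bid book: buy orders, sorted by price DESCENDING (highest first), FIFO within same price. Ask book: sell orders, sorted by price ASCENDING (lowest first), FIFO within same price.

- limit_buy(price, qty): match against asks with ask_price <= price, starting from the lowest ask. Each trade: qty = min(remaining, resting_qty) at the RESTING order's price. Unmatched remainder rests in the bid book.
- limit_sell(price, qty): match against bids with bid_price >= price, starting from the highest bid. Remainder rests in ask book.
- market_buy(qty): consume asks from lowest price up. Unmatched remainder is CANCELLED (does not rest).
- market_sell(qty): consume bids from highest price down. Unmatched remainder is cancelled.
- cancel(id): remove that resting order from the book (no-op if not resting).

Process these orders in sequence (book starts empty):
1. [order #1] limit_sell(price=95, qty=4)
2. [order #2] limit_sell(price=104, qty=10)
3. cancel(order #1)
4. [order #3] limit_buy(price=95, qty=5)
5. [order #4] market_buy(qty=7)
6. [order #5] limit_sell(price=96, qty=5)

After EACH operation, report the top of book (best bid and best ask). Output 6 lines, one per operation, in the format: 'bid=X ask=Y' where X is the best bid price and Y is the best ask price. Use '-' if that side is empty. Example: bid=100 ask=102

After op 1 [order #1] limit_sell(price=95, qty=4): fills=none; bids=[-] asks=[#1:4@95]
After op 2 [order #2] limit_sell(price=104, qty=10): fills=none; bids=[-] asks=[#1:4@95 #2:10@104]
After op 3 cancel(order #1): fills=none; bids=[-] asks=[#2:10@104]
After op 4 [order #3] limit_buy(price=95, qty=5): fills=none; bids=[#3:5@95] asks=[#2:10@104]
After op 5 [order #4] market_buy(qty=7): fills=#4x#2:7@104; bids=[#3:5@95] asks=[#2:3@104]
After op 6 [order #5] limit_sell(price=96, qty=5): fills=none; bids=[#3:5@95] asks=[#5:5@96 #2:3@104]

Answer: bid=- ask=95
bid=- ask=95
bid=- ask=104
bid=95 ask=104
bid=95 ask=104
bid=95 ask=96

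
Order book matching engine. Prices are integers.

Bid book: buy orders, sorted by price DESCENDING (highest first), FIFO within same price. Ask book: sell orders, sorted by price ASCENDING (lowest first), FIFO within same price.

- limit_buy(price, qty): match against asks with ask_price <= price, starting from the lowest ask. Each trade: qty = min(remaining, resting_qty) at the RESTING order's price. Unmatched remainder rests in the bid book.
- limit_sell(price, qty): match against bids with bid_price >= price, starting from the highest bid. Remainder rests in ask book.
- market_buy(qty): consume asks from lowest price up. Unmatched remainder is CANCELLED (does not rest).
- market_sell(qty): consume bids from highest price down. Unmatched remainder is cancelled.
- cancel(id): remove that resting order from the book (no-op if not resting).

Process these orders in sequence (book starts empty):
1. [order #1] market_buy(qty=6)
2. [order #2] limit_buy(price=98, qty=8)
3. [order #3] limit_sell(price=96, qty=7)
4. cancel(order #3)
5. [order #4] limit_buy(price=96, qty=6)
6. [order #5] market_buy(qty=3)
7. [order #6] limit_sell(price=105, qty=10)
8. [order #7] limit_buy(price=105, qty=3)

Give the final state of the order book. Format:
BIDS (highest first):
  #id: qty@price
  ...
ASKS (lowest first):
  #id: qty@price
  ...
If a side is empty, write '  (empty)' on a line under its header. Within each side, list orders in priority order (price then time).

Answer: BIDS (highest first):
  #2: 1@98
  #4: 6@96
ASKS (lowest first):
  #6: 7@105

Derivation:
After op 1 [order #1] market_buy(qty=6): fills=none; bids=[-] asks=[-]
After op 2 [order #2] limit_buy(price=98, qty=8): fills=none; bids=[#2:8@98] asks=[-]
After op 3 [order #3] limit_sell(price=96, qty=7): fills=#2x#3:7@98; bids=[#2:1@98] asks=[-]
After op 4 cancel(order #3): fills=none; bids=[#2:1@98] asks=[-]
After op 5 [order #4] limit_buy(price=96, qty=6): fills=none; bids=[#2:1@98 #4:6@96] asks=[-]
After op 6 [order #5] market_buy(qty=3): fills=none; bids=[#2:1@98 #4:6@96] asks=[-]
After op 7 [order #6] limit_sell(price=105, qty=10): fills=none; bids=[#2:1@98 #4:6@96] asks=[#6:10@105]
After op 8 [order #7] limit_buy(price=105, qty=3): fills=#7x#6:3@105; bids=[#2:1@98 #4:6@96] asks=[#6:7@105]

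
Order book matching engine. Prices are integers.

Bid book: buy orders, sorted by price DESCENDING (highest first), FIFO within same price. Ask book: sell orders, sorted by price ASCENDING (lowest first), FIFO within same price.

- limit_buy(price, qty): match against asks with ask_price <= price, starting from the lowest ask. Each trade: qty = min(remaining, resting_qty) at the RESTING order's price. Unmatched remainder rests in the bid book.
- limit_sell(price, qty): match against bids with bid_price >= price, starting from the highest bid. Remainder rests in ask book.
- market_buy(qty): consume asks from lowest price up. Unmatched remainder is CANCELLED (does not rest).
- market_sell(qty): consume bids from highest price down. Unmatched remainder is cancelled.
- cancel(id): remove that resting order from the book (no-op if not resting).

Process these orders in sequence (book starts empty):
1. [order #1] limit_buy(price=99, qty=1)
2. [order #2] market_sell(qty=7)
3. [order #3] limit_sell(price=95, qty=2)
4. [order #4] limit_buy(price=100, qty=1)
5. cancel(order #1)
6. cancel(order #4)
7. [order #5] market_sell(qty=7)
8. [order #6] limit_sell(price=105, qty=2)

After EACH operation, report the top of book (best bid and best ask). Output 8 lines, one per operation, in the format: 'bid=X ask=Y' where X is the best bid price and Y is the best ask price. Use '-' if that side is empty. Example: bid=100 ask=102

After op 1 [order #1] limit_buy(price=99, qty=1): fills=none; bids=[#1:1@99] asks=[-]
After op 2 [order #2] market_sell(qty=7): fills=#1x#2:1@99; bids=[-] asks=[-]
After op 3 [order #3] limit_sell(price=95, qty=2): fills=none; bids=[-] asks=[#3:2@95]
After op 4 [order #4] limit_buy(price=100, qty=1): fills=#4x#3:1@95; bids=[-] asks=[#3:1@95]
After op 5 cancel(order #1): fills=none; bids=[-] asks=[#3:1@95]
After op 6 cancel(order #4): fills=none; bids=[-] asks=[#3:1@95]
After op 7 [order #5] market_sell(qty=7): fills=none; bids=[-] asks=[#3:1@95]
After op 8 [order #6] limit_sell(price=105, qty=2): fills=none; bids=[-] asks=[#3:1@95 #6:2@105]

Answer: bid=99 ask=-
bid=- ask=-
bid=- ask=95
bid=- ask=95
bid=- ask=95
bid=- ask=95
bid=- ask=95
bid=- ask=95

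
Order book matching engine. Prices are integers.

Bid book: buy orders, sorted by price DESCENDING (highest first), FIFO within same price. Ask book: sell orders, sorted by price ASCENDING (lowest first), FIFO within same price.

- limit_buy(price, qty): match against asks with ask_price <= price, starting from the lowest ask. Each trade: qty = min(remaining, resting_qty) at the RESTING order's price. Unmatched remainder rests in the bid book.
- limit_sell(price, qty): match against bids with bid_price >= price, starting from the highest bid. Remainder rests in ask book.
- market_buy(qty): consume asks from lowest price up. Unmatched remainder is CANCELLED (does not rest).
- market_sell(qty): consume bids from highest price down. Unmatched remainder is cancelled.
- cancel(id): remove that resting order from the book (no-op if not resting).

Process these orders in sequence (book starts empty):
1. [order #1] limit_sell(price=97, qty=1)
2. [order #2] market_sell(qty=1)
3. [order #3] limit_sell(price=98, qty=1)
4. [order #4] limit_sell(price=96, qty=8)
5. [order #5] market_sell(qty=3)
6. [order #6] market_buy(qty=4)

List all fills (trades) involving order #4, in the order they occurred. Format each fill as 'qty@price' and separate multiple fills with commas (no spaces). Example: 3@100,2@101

Answer: 4@96

Derivation:
After op 1 [order #1] limit_sell(price=97, qty=1): fills=none; bids=[-] asks=[#1:1@97]
After op 2 [order #2] market_sell(qty=1): fills=none; bids=[-] asks=[#1:1@97]
After op 3 [order #3] limit_sell(price=98, qty=1): fills=none; bids=[-] asks=[#1:1@97 #3:1@98]
After op 4 [order #4] limit_sell(price=96, qty=8): fills=none; bids=[-] asks=[#4:8@96 #1:1@97 #3:1@98]
After op 5 [order #5] market_sell(qty=3): fills=none; bids=[-] asks=[#4:8@96 #1:1@97 #3:1@98]
After op 6 [order #6] market_buy(qty=4): fills=#6x#4:4@96; bids=[-] asks=[#4:4@96 #1:1@97 #3:1@98]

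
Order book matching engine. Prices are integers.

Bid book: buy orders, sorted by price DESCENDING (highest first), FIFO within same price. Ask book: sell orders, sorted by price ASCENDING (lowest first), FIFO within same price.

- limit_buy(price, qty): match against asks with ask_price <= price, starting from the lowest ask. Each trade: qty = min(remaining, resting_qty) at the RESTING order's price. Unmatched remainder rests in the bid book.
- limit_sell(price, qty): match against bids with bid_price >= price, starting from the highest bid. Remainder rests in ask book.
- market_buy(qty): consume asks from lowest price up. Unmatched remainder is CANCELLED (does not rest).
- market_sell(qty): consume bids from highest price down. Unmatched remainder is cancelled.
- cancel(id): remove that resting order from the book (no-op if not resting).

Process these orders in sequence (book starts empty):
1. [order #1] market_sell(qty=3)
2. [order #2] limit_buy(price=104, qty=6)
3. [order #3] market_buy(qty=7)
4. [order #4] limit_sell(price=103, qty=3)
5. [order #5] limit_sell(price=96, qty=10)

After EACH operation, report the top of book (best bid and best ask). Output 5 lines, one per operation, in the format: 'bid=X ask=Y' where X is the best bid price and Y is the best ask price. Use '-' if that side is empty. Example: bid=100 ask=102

Answer: bid=- ask=-
bid=104 ask=-
bid=104 ask=-
bid=104 ask=-
bid=- ask=96

Derivation:
After op 1 [order #1] market_sell(qty=3): fills=none; bids=[-] asks=[-]
After op 2 [order #2] limit_buy(price=104, qty=6): fills=none; bids=[#2:6@104] asks=[-]
After op 3 [order #3] market_buy(qty=7): fills=none; bids=[#2:6@104] asks=[-]
After op 4 [order #4] limit_sell(price=103, qty=3): fills=#2x#4:3@104; bids=[#2:3@104] asks=[-]
After op 5 [order #5] limit_sell(price=96, qty=10): fills=#2x#5:3@104; bids=[-] asks=[#5:7@96]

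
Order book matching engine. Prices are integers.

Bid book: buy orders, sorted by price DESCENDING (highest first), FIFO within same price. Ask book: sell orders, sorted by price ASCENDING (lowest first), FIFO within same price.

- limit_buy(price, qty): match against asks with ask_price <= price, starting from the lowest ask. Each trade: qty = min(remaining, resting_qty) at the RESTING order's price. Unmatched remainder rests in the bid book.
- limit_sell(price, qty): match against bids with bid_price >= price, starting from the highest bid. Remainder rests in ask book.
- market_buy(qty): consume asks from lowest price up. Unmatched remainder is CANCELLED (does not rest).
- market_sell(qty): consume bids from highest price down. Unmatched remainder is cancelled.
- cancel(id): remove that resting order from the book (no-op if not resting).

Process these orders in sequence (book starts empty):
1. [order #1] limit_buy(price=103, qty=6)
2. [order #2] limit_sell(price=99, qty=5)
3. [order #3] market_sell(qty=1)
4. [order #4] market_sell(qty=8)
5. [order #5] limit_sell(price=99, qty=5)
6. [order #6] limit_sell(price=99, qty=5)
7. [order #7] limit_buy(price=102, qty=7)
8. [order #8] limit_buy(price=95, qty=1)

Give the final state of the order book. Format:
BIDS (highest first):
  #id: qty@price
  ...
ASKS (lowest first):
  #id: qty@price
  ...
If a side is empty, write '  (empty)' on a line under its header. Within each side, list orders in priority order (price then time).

After op 1 [order #1] limit_buy(price=103, qty=6): fills=none; bids=[#1:6@103] asks=[-]
After op 2 [order #2] limit_sell(price=99, qty=5): fills=#1x#2:5@103; bids=[#1:1@103] asks=[-]
After op 3 [order #3] market_sell(qty=1): fills=#1x#3:1@103; bids=[-] asks=[-]
After op 4 [order #4] market_sell(qty=8): fills=none; bids=[-] asks=[-]
After op 5 [order #5] limit_sell(price=99, qty=5): fills=none; bids=[-] asks=[#5:5@99]
After op 6 [order #6] limit_sell(price=99, qty=5): fills=none; bids=[-] asks=[#5:5@99 #6:5@99]
After op 7 [order #7] limit_buy(price=102, qty=7): fills=#7x#5:5@99 #7x#6:2@99; bids=[-] asks=[#6:3@99]
After op 8 [order #8] limit_buy(price=95, qty=1): fills=none; bids=[#8:1@95] asks=[#6:3@99]

Answer: BIDS (highest first):
  #8: 1@95
ASKS (lowest first):
  #6: 3@99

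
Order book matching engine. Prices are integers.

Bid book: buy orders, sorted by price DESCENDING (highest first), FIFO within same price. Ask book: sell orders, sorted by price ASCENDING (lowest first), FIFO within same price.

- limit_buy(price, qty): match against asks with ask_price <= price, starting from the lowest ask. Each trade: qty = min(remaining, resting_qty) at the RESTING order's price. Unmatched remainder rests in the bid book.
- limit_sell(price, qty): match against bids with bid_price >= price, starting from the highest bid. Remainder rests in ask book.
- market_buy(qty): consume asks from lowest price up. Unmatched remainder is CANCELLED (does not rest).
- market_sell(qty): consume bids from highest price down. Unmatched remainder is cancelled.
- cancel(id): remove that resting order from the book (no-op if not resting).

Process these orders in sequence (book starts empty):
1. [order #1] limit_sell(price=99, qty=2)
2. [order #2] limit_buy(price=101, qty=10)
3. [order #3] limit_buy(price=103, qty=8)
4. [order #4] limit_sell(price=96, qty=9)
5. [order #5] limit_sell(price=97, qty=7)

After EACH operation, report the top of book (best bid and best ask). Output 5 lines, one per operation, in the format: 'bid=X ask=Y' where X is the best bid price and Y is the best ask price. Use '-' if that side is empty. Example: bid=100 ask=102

Answer: bid=- ask=99
bid=101 ask=-
bid=103 ask=-
bid=101 ask=-
bid=- ask=-

Derivation:
After op 1 [order #1] limit_sell(price=99, qty=2): fills=none; bids=[-] asks=[#1:2@99]
After op 2 [order #2] limit_buy(price=101, qty=10): fills=#2x#1:2@99; bids=[#2:8@101] asks=[-]
After op 3 [order #3] limit_buy(price=103, qty=8): fills=none; bids=[#3:8@103 #2:8@101] asks=[-]
After op 4 [order #4] limit_sell(price=96, qty=9): fills=#3x#4:8@103 #2x#4:1@101; bids=[#2:7@101] asks=[-]
After op 5 [order #5] limit_sell(price=97, qty=7): fills=#2x#5:7@101; bids=[-] asks=[-]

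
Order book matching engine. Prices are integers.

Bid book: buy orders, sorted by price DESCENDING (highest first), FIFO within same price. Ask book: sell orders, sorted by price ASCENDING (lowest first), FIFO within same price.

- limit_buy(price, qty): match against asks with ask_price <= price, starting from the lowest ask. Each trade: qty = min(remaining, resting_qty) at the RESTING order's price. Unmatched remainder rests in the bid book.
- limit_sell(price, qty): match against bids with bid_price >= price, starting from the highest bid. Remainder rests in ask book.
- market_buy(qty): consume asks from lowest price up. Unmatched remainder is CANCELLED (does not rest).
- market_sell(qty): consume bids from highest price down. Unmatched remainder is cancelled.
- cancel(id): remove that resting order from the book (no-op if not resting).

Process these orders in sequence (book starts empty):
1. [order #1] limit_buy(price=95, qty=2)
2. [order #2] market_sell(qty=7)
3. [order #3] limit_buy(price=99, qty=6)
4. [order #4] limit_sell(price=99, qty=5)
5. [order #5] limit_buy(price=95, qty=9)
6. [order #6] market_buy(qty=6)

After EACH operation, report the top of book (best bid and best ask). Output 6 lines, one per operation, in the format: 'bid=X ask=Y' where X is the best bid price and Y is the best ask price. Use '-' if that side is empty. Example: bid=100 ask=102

After op 1 [order #1] limit_buy(price=95, qty=2): fills=none; bids=[#1:2@95] asks=[-]
After op 2 [order #2] market_sell(qty=7): fills=#1x#2:2@95; bids=[-] asks=[-]
After op 3 [order #3] limit_buy(price=99, qty=6): fills=none; bids=[#3:6@99] asks=[-]
After op 4 [order #4] limit_sell(price=99, qty=5): fills=#3x#4:5@99; bids=[#3:1@99] asks=[-]
After op 5 [order #5] limit_buy(price=95, qty=9): fills=none; bids=[#3:1@99 #5:9@95] asks=[-]
After op 6 [order #6] market_buy(qty=6): fills=none; bids=[#3:1@99 #5:9@95] asks=[-]

Answer: bid=95 ask=-
bid=- ask=-
bid=99 ask=-
bid=99 ask=-
bid=99 ask=-
bid=99 ask=-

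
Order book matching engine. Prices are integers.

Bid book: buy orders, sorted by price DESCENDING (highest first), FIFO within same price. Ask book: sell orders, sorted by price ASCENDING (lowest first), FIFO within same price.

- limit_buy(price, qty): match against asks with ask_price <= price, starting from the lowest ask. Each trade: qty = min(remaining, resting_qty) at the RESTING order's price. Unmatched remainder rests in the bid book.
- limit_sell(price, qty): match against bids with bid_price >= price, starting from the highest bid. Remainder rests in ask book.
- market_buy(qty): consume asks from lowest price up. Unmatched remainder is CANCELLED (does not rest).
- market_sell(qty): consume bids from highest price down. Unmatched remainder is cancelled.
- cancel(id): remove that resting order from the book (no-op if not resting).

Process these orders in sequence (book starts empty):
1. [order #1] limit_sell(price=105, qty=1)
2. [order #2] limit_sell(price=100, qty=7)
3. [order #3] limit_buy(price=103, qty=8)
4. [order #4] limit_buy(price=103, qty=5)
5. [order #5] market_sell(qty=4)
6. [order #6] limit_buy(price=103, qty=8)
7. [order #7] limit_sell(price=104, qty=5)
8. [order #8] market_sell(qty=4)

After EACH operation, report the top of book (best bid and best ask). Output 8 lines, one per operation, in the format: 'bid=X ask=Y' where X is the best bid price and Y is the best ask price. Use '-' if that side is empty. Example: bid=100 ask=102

After op 1 [order #1] limit_sell(price=105, qty=1): fills=none; bids=[-] asks=[#1:1@105]
After op 2 [order #2] limit_sell(price=100, qty=7): fills=none; bids=[-] asks=[#2:7@100 #1:1@105]
After op 3 [order #3] limit_buy(price=103, qty=8): fills=#3x#2:7@100; bids=[#3:1@103] asks=[#1:1@105]
After op 4 [order #4] limit_buy(price=103, qty=5): fills=none; bids=[#3:1@103 #4:5@103] asks=[#1:1@105]
After op 5 [order #5] market_sell(qty=4): fills=#3x#5:1@103 #4x#5:3@103; bids=[#4:2@103] asks=[#1:1@105]
After op 6 [order #6] limit_buy(price=103, qty=8): fills=none; bids=[#4:2@103 #6:8@103] asks=[#1:1@105]
After op 7 [order #7] limit_sell(price=104, qty=5): fills=none; bids=[#4:2@103 #6:8@103] asks=[#7:5@104 #1:1@105]
After op 8 [order #8] market_sell(qty=4): fills=#4x#8:2@103 #6x#8:2@103; bids=[#6:6@103] asks=[#7:5@104 #1:1@105]

Answer: bid=- ask=105
bid=- ask=100
bid=103 ask=105
bid=103 ask=105
bid=103 ask=105
bid=103 ask=105
bid=103 ask=104
bid=103 ask=104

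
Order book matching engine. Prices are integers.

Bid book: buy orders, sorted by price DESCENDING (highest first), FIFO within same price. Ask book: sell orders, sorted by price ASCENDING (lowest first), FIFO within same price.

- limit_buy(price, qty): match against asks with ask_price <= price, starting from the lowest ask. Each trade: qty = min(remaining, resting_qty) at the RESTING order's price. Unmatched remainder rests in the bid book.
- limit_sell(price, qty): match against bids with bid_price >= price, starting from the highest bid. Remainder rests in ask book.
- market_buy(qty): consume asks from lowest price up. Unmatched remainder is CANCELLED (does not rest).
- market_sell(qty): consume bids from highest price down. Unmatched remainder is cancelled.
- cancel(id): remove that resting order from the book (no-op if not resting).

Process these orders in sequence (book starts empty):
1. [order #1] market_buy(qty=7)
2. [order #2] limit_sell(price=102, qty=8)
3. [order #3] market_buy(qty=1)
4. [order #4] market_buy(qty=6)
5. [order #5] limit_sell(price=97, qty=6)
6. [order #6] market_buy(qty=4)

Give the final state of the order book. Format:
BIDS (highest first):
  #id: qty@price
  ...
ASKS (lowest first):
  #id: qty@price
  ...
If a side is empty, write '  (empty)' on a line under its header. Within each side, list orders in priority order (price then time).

After op 1 [order #1] market_buy(qty=7): fills=none; bids=[-] asks=[-]
After op 2 [order #2] limit_sell(price=102, qty=8): fills=none; bids=[-] asks=[#2:8@102]
After op 3 [order #3] market_buy(qty=1): fills=#3x#2:1@102; bids=[-] asks=[#2:7@102]
After op 4 [order #4] market_buy(qty=6): fills=#4x#2:6@102; bids=[-] asks=[#2:1@102]
After op 5 [order #5] limit_sell(price=97, qty=6): fills=none; bids=[-] asks=[#5:6@97 #2:1@102]
After op 6 [order #6] market_buy(qty=4): fills=#6x#5:4@97; bids=[-] asks=[#5:2@97 #2:1@102]

Answer: BIDS (highest first):
  (empty)
ASKS (lowest first):
  #5: 2@97
  #2: 1@102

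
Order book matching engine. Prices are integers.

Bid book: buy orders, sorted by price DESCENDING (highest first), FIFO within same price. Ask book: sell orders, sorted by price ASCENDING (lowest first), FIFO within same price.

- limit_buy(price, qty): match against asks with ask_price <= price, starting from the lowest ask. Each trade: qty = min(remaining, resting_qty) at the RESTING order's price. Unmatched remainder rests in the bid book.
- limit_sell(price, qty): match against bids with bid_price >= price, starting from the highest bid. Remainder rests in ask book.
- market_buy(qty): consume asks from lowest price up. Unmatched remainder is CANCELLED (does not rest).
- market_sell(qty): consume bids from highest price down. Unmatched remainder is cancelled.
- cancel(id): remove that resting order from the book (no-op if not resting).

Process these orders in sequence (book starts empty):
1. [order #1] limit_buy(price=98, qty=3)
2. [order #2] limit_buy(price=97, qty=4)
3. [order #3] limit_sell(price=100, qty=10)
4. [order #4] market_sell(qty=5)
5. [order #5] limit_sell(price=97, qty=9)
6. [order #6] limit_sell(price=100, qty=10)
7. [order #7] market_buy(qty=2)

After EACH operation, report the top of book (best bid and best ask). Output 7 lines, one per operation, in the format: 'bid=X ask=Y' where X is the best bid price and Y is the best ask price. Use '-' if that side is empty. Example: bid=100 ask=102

After op 1 [order #1] limit_buy(price=98, qty=3): fills=none; bids=[#1:3@98] asks=[-]
After op 2 [order #2] limit_buy(price=97, qty=4): fills=none; bids=[#1:3@98 #2:4@97] asks=[-]
After op 3 [order #3] limit_sell(price=100, qty=10): fills=none; bids=[#1:3@98 #2:4@97] asks=[#3:10@100]
After op 4 [order #4] market_sell(qty=5): fills=#1x#4:3@98 #2x#4:2@97; bids=[#2:2@97] asks=[#3:10@100]
After op 5 [order #5] limit_sell(price=97, qty=9): fills=#2x#5:2@97; bids=[-] asks=[#5:7@97 #3:10@100]
After op 6 [order #6] limit_sell(price=100, qty=10): fills=none; bids=[-] asks=[#5:7@97 #3:10@100 #6:10@100]
After op 7 [order #7] market_buy(qty=2): fills=#7x#5:2@97; bids=[-] asks=[#5:5@97 #3:10@100 #6:10@100]

Answer: bid=98 ask=-
bid=98 ask=-
bid=98 ask=100
bid=97 ask=100
bid=- ask=97
bid=- ask=97
bid=- ask=97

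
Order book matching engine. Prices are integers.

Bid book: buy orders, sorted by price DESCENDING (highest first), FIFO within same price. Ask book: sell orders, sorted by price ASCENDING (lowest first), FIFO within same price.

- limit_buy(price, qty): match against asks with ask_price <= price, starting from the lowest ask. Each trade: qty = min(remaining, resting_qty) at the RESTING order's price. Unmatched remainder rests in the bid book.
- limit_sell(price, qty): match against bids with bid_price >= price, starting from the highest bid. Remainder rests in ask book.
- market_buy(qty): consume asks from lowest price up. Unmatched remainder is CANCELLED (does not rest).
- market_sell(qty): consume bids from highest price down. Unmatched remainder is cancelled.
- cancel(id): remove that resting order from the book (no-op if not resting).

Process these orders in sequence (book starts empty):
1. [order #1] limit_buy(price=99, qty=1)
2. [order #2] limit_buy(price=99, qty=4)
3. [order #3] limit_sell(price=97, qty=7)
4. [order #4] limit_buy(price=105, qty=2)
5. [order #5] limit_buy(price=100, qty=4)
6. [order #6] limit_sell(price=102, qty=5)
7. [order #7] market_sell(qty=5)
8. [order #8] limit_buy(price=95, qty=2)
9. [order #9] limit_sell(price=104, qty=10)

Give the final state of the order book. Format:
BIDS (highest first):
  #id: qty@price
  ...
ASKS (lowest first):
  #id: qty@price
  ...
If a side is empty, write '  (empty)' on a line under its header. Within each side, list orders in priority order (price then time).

After op 1 [order #1] limit_buy(price=99, qty=1): fills=none; bids=[#1:1@99] asks=[-]
After op 2 [order #2] limit_buy(price=99, qty=4): fills=none; bids=[#1:1@99 #2:4@99] asks=[-]
After op 3 [order #3] limit_sell(price=97, qty=7): fills=#1x#3:1@99 #2x#3:4@99; bids=[-] asks=[#3:2@97]
After op 4 [order #4] limit_buy(price=105, qty=2): fills=#4x#3:2@97; bids=[-] asks=[-]
After op 5 [order #5] limit_buy(price=100, qty=4): fills=none; bids=[#5:4@100] asks=[-]
After op 6 [order #6] limit_sell(price=102, qty=5): fills=none; bids=[#5:4@100] asks=[#6:5@102]
After op 7 [order #7] market_sell(qty=5): fills=#5x#7:4@100; bids=[-] asks=[#6:5@102]
After op 8 [order #8] limit_buy(price=95, qty=2): fills=none; bids=[#8:2@95] asks=[#6:5@102]
After op 9 [order #9] limit_sell(price=104, qty=10): fills=none; bids=[#8:2@95] asks=[#6:5@102 #9:10@104]

Answer: BIDS (highest first):
  #8: 2@95
ASKS (lowest first):
  #6: 5@102
  #9: 10@104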